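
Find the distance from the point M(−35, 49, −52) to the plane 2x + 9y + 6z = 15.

Normal vector n = (2, 9, 6), and n·(−35, 49, −52) − 15 = 44.
|n| = √(4 + 81 + 36) = 11, so the distance is |44|/11 = 4.

4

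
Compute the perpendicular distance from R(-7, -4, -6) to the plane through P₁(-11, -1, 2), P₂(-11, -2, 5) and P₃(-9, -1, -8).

P₁P₂ = (0, -1, 3) and P₁P₃ = (2, 0, -10), so a normal is n = P₁P₂ × P₁P₃ = (10, 6, 2).
Then n·(-7, -4, -6) - (-112) = 6.
|n| = √(100 + 36 + 4) = 2√35, so the distance is |6|/(2√35) = 3/√35.

3√35/35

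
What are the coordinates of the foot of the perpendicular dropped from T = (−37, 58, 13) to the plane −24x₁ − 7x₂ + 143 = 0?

(-13, 65, 13)

The perpendicular from T has direction n = (−24, −7, 0): r = (−37, 58, 13) + λ(−24, −7, 0).
Substitute into the plane: n·(T + λn) = -143 gives 482 + 625λ = -143, so λ = -1.
Foot = (−37, 58, 13) + (-1)·(−24, −7, 0) = (−13, 65, 13).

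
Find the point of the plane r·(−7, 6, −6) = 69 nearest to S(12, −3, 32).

(-9, 15, 14)

n = (−7, 6, −6), |n|² = 121, and n·S − 69 = -363.
t = -363/121 = -3, so the foot is S − t·n = (12, −3, 32) − (-3)·(−7, 6, −6) = (−9, 15, 14).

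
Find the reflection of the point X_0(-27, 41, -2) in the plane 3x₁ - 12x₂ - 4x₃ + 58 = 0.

(-9, -31, -26)

n = (3, -12, -4), |n|² = 169, n·X_0 − (-58) = -507, so t = -507/169 = -3.
Foot F = X_0 − (-3)·n = (-18, 5, -14); the reflection is 2F − X_0 = (-9, -31, -26).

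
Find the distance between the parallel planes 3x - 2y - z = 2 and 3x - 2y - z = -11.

13√14/14

With common normal n = (3, -2, -1) (|n| = √14), the distance is |2 − (-11)|/|n| = 13/√14 = 13√14/14.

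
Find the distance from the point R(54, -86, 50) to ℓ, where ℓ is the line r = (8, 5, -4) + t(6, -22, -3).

√4849

Direction vector d = (6, -22, -3).
AP = (46, -91, 54), and AP × d = (1461, 462, -466).
|AP × d|² = 2565121 and |d|² = 529, so the distance is √(2565121/529) = √4849.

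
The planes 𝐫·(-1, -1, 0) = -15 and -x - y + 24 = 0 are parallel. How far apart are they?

Both planes have normal n = (-1, -1, 0), |n| = √2. Any point on the first plane is at distance |(-24) − (-15)|/|n| = 9/√2 from the second.

9/√2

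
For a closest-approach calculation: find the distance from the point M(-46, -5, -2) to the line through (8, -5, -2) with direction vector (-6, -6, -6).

18√6

Direction vector d = (-6, -6, -6).
AP = (-54, 0, 0), and AP × d = (0, -324, 324).
|AP × d|² = 209952 and |d|² = 108, so the distance is √(209952/108) = √1944 = 18√6.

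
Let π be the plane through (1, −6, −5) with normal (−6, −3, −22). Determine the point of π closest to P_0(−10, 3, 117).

(-40, -12, 7)

n = (−6, −3, −22), |n|² = 529, and n·P_0 − 122 = -2645.
t = -2645/529 = -5, so the foot is P_0 − t·n = (−10, 3, 117) − (-5)·(−6, −3, −22) = (−40, −12, 7).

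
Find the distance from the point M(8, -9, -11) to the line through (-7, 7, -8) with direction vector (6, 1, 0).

3√38

Direction vector d = (6, 1, 0).
AP = (15, -16, -3); AP·d = 74, |AP|² = 490, |d|² = 37.
distance² = |AP|² − (AP·d)²/|d|² = 490 − 5476/37 = 342, so the distance is 3√38.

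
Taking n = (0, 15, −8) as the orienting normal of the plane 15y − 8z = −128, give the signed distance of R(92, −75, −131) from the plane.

3

n·R − (-128) = 51.
|n| = 17, so the signed distance is 51/17 = 3.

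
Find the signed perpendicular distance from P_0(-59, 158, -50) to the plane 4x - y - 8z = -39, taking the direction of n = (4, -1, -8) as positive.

n·P_0 − (-39) = 45.
|n| = 9, so the signed distance is 45/9 = 5.

5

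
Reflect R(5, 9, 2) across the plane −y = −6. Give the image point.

With n = (0, −1, 0), the signed offset is (n·R − (-6))/|n|² = -3/1 = -3.
R' = R − 2t·n = (5, 9, 2) − (-6)·(0, −1, 0) = (5, 3, 2).

(5, 3, 2)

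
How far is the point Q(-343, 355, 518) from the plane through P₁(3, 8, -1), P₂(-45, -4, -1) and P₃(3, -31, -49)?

P₁P₂ = (-48, -12, 0) and P₁P₃ = (0, -39, -48), so a normal is n = P₁P₂ × P₁P₃ = (576, -2304, 1872).
n = (576, -2304, 1872); n·P − (-18576) = -27216; |n| = 3024; distance = 27216/3024 = 9.

9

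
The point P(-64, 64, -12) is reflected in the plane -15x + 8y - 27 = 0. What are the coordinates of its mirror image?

(86, -16, -12)

n = (-15, 8, 0), |n|² = 289, n·P − 27 = 1445, so t = 1445/289 = 5.
Foot F = P − 5·n = (11, 24, -12); the reflection is 2F − P = (86, -16, -12).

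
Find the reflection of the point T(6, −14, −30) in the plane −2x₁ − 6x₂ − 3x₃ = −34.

(22, 34, -6)

With n = (−2, −6, −3), the signed offset is (n·T − (-34))/|n|² = 196/49 = 4.
T' = T − 2t·n = (6, −14, −30) − 8·(−2, −6, −3) = (22, 34, −6).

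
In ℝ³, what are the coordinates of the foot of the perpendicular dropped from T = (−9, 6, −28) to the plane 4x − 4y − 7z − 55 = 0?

(-13, 10, -21)

The perpendicular from T has direction n = (4, −4, −7): r = (−9, 6, −28) + μ(4, −4, −7).
Substitute into the plane: n·(T + μn) = 55 gives 136 + 81μ = 55, so μ = -1.
Foot = (−9, 6, −28) + (-1)·(4, −4, −7) = (−13, 10, −21).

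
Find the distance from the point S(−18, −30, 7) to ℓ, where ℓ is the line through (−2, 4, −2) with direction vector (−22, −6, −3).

Direction vector d = (−22, −6, −3).
AP = (−16, −34, 9); AP·d = 529, |AP|² = 1493, |d|² = 529.
distance² = |AP|² − (AP·d)²/|d|² = 1493 − 279841/529 = 964, so the distance is 2√241.

2√241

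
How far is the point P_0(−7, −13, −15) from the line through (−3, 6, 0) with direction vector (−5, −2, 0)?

9√6

Direction vector d = (−5, −2, 0).
AP = (−4, −19, −15), and AP × d = (−30, 75, −87).
|AP × d|² = 14094 and |d|² = 29, so the distance is √(14094/29) = √486 = 9√6.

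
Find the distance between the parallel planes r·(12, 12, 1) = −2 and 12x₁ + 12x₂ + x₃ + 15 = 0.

Both planes have normal n = (12, 12, 1), |n| = 17. Any point on the first plane is at distance |(-15) − (-2)|/|n| = 13/17 from the second.

13/17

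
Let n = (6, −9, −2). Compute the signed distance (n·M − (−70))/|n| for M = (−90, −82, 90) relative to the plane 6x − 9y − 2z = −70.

8

n·M − (-70) = 88.
|n| = 11, so the signed distance is 88/11 = 8.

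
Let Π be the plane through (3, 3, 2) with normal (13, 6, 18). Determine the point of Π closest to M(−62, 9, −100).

(3, 39, -10)

n = (13, 6, 18), |n|² = 529, and n·M − 93 = -2645.
t = -2645/529 = -5, so the foot is M − t·n = (−62, 9, −100) − (-5)·(13, 6, 18) = (3, 39, −10).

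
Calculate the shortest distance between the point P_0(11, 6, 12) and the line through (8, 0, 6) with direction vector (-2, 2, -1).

9

Direction vector d = (-2, 2, -1).
AP = (3, 6, 6), and AP × d = (-18, -9, 18).
|AP × d|² = 729 and |d|² = 9, so the distance is √(729/9) = √81 = 9.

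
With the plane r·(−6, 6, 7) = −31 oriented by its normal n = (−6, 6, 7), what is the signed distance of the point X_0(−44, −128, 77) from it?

6

n·X_0 − (-31) = 66.
|n| = 11, so the signed distance is 66/11 = 6.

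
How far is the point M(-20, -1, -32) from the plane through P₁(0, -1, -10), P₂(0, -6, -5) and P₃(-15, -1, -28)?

10/√86

P₁P₂ = (0, -5, 5) and P₁P₃ = (-15, 0, -18), so a normal is n = P₁P₂ × P₁P₃ = (90, -75, -75).
Then n·(-20, -1, -32) - 825 = -150.
|n| = √(8100 + 5625 + 5625) = 15√86, so the distance is |-150|/(15√86) = 5√86/43.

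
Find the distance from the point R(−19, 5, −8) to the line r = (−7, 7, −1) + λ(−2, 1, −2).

Direction vector d = (−2, 1, −2).
AP = (−12, −2, −7), and AP × d = (11, −10, −16).
|AP × d|² = 477 and |d|² = 9, so the distance is √(477/9) = √53.

√53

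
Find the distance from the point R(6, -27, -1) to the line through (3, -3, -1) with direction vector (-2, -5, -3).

9√3

Direction vector d = (-2, -5, -3).
AP = (3, -24, 0); AP·d = 114, |AP|² = 585, |d|² = 38.
distance² = |AP|² − (AP·d)²/|d|² = 585 − 12996/38 = 243, so the distance is 9√3.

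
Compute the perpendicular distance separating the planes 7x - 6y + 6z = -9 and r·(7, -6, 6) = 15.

Both planes have normal n = (7, -6, 6), |n| = 11. Any point on the first plane is at distance |15 − (-9)|/|n| = 24/11 from the second.

24/11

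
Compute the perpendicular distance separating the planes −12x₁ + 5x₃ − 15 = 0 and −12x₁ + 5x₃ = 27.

12/13

With common normal n = (−12, 0, 5) (|n| = 13), the distance is |15 − 27|/|n| = 12/13.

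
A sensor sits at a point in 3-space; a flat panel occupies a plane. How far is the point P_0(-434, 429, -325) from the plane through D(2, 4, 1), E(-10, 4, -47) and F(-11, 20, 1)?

DE = (-12, 0, -48) and DF = (-13, 16, 0), so a normal is n = DE × DF = (768, 624, -192).
Then n·(-434, 429, -325) - 3840 = -7056.
|n| = √(589824 + 389376 + 36864) = 1008, so the distance is |-7056|/1008 = 7.

7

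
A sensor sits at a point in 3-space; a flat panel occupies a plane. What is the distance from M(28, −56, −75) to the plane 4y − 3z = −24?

5

Normal vector n = (0, 4, −3), and n·(28, −56, −75) − (−24) = 25.
|n| = √(0 + 16 + 9) = 5, so the distance is |25|/5 = 5.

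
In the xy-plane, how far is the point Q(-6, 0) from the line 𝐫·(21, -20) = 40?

166/29

The normal to the line is n = (21, -20) with |n| = 29.
|n·Q − 40| = |-126 − 40| = 166, so the distance is 166/29.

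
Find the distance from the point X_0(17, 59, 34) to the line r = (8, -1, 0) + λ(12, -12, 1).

Direction vector d = (12, -12, 1).
AP = (9, 60, 34); AP·d = -578, |AP|² = 4837, |d|² = 289.
distance² = |AP|² − (AP·d)²/|d|² = 4837 − 334084/289 = 3681, so the distance is 3√409.

3√409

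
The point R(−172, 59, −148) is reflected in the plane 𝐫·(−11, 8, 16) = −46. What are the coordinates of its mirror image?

With n = (−11, 8, 16), the signed offset is (n·R − (-46))/|n|² = 42/441 = 2/21.
R' = R − 2t·n = (−172, 59, −148) − (4/21)·(−11, 8, 16) = (−3568/21, 1207/21, −3172/21).

(-3568/21, 1207/21, -3172/21)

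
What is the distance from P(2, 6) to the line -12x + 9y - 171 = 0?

d = |(-12)·2 + 9·6 − 171| / √(144 + 81) = |-141|/15 = 47/5.

47/5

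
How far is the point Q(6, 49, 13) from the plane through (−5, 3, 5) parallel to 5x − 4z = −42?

23/√41

Parallel planes share the normal n = (5, 0, −4); since (−5, 3, 5) lies on the plane, its equation is 5x − 4z = -45.
d = |5·6 + (-4)·13 − (-45)| / √(25 + 0 + 16) = |23| / √41 = 23√41/41.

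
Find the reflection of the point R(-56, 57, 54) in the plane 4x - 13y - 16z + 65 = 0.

With n = (4, -13, -16), the signed offset is (n·R − (-65))/|n|² = -1764/441 = -4.
R' = R − 2t·n = (-56, 57, 54) − (-8)·(4, -13, -16) = (-24, -47, -74).

(-24, -47, -74)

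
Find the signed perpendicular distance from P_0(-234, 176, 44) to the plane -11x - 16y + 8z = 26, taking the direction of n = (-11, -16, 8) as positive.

4

n·P_0 − 26 = 84.
|n| = 21, so the signed distance is 84/21 = 4.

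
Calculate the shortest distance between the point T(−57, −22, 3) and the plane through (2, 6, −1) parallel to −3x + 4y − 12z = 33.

17/13

Parallel planes share the normal n = (−3, 4, −12); since (2, 6, −1) lies on the plane, its equation is −3x + 4y − 12z = 30.
Then n·(−57, −22, 3) − 30 = 17.
|n| = √(9 + 16 + 144) = 13, so the distance is |17|/13 = 17/13.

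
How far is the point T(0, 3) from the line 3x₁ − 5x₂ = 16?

The normal to the line is n = (3, −5) with |n| = √34.
|n·T − 16| = |-15 − 16| = 31, so the distance is 31/√34 = 31√34/34.

31√34/34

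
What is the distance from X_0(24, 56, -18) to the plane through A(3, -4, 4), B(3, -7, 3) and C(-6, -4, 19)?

21/√35

AB = (0, -3, -1) and AC = (-9, 0, 15), so a normal is n = AB × AC = (-45, 9, -27).
d = |(-45)·24 + 9·56 + (-27)·(-18) − (-279)| / √(2025 + 81 + 729) = |189| / (9√35) = 21/√35.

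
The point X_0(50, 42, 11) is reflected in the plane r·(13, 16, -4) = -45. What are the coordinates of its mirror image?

(-28, -54, 35)

With n = (13, 16, -4), the signed offset is (n·X_0 − (-45))/|n|² = 1323/441 = 3.
X_0' = X_0 − 2t·n = (50, 42, 11) − 6·(13, 16, -4) = (-28, -54, 35).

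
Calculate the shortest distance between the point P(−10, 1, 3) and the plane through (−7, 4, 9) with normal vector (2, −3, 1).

The plane has equation n·(r − (−7, 4, 9)) = 0, i.e. n·r = -17.
d = |2·(-10) + (-3)·1 + 1·3 − (-17)| / √(4 + 9 + 1) = |-3| / √14 = 3√14/14.

3√14/14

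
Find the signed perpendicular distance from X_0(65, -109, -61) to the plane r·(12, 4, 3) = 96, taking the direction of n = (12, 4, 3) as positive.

n·X_0 − 96 = 65.
|n| = 13, so the signed distance is 65/13 = 5.

5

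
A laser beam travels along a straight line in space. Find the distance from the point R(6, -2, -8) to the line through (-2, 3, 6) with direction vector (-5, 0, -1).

Direction vector d = (-5, 0, -1).
AP = (8, -5, -14); AP·d = -26, |AP|² = 285, |d|² = 26.
distance² = |AP|² − (AP·d)²/|d|² = 285 − 676/26 = 259, so the distance is √259.

√259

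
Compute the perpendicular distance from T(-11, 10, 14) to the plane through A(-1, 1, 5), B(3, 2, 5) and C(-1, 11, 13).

√42/42

AB = (4, 1, 0) and AC = (0, 10, 8), so a normal is n = AB × AC = (8, -32, 40).
n = (8, -32, 40); n·P − 160 = -8; |n| = 8√42; distance = 8/(8√42) = 1/√42.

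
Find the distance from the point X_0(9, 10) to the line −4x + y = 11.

37/√17

The normal to the line is n = (−4, 1) with |n| = √17.
|n·X_0 − 11| = |-26 − 11| = 37, so the distance is 37/√17 = 37√17/17.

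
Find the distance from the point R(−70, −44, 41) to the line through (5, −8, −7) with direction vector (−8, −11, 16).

Direction vector d = (−8, −11, 16).
AP = (−75, −36, 48), and AP × d = (−48, 816, 537).
|AP × d|² = 956529 and |d|² = 441, so the distance is √(956529/441) = √2169 = 3√241.

3√241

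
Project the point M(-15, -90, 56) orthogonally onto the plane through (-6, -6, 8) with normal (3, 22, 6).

(-6, -24, 74)

n = (3, 22, 6), |n|² = 529, and n·M − (-102) = -1587.
t = -1587/529 = -3, so the foot is M − t·n = (-15, -90, 56) − (-3)·(3, 22, 6) = (-6, -24, 74).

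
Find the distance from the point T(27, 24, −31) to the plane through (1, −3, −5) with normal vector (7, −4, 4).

The plane has equation n·(r − (1, −3, −5)) = 0, i.e. n·r = -1.
n = (7, −4, 4); n·P − (-1) = -30; |n| = 9; distance = 30/9 = 10/3.

10/3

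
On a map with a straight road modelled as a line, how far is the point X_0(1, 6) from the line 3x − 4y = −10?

d = |3·1 + (-4)·6 − (-10)| / √(9 + 16) = |-11|/5 = 11/5.

11/5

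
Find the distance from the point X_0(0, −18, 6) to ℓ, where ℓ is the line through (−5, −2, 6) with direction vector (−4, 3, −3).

√145

Direction vector d = (−4, 3, −3).
AP = (5, −16, 0); AP·d = -68, |AP|² = 281, |d|² = 34.
distance² = |AP|² − (AP·d)²/|d|² = 281 − 4624/34 = 145, so the distance is √145.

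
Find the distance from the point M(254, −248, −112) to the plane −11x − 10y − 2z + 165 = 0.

n = (−11, −10, −2); n·P − (-165) = 75; |n| = 15; distance = 75/15 = 5.

5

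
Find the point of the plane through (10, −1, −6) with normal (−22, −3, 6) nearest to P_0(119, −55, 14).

(31, -67, 38)

The perpendicular from P_0 has direction n = (−22, −3, 6): r = (119, −55, 14) + μ(−22, −3, 6).
Substitute into the plane: n·(P_0 + μn) = -253 gives -2369 + 529μ = -253, so μ = 4.
Foot = (119, −55, 14) + 4·(−22, −3, 6) = (31, −67, 38).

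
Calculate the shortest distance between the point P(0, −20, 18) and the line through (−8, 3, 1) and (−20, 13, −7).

A direction vector is d = (−12, 10, −8).
AP = (8, −23, 17), and AP × d = (14, −140, −196).
|AP × d|² = 58212 and |d|² = 308, so the distance is √(58212/308) = √189 = 3√21.

3√21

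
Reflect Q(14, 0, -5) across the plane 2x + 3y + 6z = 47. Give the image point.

(18, 6, 7)

n = (2, 3, 6), |n|² = 49, n·Q − 47 = -49, so t = -49/49 = -1.
Foot F = Q − (-1)·n = (16, 3, 1); the reflection is 2F − Q = (18, 6, 7).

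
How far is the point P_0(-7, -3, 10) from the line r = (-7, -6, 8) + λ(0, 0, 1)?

3

Direction vector d = (0, 0, 1).
AP = (0, 3, 2); AP·d = 2, |AP|² = 13, |d|² = 1.
distance² = |AP|² − (AP·d)²/|d|² = 13 − 4/1 = 9, so the distance is 3.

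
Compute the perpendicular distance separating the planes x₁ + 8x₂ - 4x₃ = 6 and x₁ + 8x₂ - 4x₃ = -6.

With common normal n = (1, 8, -4) (|n| = 9), the distance is |6 − (-6)|/|n| = 12/9 = 4/3.

4/3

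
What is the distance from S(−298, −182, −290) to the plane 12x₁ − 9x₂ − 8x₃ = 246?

Normal vector n = (12, −9, −8), and n·(−298, −182, −290) − 246 = 136.
|n| = √(144 + 81 + 64) = 17, so the distance is |136|/17 = 8.

8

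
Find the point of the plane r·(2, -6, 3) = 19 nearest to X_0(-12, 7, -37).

n = (2, -6, 3), |n|² = 49, and n·X_0 − 19 = -196.
t = -196/49 = -4, so the foot is X_0 − t·n = (-12, 7, -37) − (-4)·(2, -6, 3) = (-4, -17, -25).

(-4, -17, -25)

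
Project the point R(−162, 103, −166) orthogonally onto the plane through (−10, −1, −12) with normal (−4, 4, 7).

The perpendicular from R has direction n = (−4, 4, 7): r = (−162, 103, −166) + μ(−4, 4, 7).
Substitute into the plane: n·(R + μn) = -48 gives -102 + 81μ = -48, so μ = 2/3.
Foot = (−162, 103, −166) + (2/3)·(−4, 4, 7) = (−494/3, 317/3, −484/3).

(-494/3, 317/3, -484/3)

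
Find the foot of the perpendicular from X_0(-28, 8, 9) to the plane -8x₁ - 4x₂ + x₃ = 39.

The perpendicular from X_0 has direction n = (-8, -4, 1): r = (-28, 8, 9) + μ(-8, -4, 1).
Substitute into the plane: n·(X_0 + μn) = 39 gives 201 + 81μ = 39, so μ = -2.
Foot = (-28, 8, 9) + (-2)·(-8, -4, 1) = (-12, 16, 7).

(-12, 16, 7)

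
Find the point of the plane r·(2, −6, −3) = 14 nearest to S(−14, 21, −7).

n = (2, −6, −3), |n|² = 49, and n·S − 14 = -147.
t = -147/49 = -3, so the foot is S − t·n = (−14, 21, −7) − (-3)·(2, −6, −3) = (−8, 3, −16).

(-8, 3, -16)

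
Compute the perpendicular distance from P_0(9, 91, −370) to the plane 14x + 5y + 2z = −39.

n = (14, 5, 2); n·P − (-39) = -120; |n| = 15; distance = 120/15 = 8.

8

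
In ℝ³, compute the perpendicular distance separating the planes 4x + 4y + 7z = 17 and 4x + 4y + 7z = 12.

With common normal n = (4, 4, 7) (|n| = 9), the distance is |17 − 12|/|n| = 5/9.

5/9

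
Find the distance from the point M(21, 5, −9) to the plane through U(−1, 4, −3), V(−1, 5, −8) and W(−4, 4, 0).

7√3/3

UV = (0, 1, −5) and UW = (−3, 0, 3), so a normal is n = UV × UW = (3, 15, 3).
n = (3, 15, 3); n·P − 48 = 63; |n| = 9√3; distance = 63/(9√3) = 7/√3.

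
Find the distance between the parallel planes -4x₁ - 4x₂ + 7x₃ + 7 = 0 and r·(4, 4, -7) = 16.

Divide the second equation by -1 to match normals: -4x₁ - 4x₂ + 7x₃ = -16.
With common normal n = (-4, -4, 7) (|n| = 9), the distance is |(-7) − (-16)|/|n| = 9/9 = 1.

1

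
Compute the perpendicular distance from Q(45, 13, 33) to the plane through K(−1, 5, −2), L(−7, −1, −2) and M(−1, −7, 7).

KL = (−6, −6, 0) and KM = (0, −12, 9), so a normal is n = KL × KM = (−54, 54, 72).
n = (−54, 54, 72); n·P − 180 = 468; |n| = 18√34; distance = 468/(18√34) = 13√34/17.

26/√34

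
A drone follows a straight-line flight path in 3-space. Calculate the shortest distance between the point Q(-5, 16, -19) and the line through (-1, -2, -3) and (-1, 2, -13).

2√33

A direction vector is d = (0, 4, -10).
AP = (-4, 18, -16), and AP × d = (-116, -40, -16).
|AP × d|² = 15312 and |d|² = 116, so the distance is √(15312/116) = √132 = 2√33.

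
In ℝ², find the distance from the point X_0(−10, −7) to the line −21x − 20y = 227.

123/29

The normal to the line is n = (−21, −20) with |n| = 29.
|n·X_0 − 227| = |350 − 227| = 123, so the distance is 123/29.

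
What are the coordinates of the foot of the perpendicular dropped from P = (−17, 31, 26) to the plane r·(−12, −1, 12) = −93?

(7, 33, 2)

n = (−12, −1, 12), |n|² = 289, and n·P − (-93) = 578.
t = 578/289 = 2, so the foot is P − t·n = (−17, 31, 26) − 2·(−12, −1, 12) = (7, 33, 2).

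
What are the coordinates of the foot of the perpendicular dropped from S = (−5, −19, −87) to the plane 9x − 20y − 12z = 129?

(-23, 21, -63)

n = (9, −20, −12), |n|² = 625, and n·S − 129 = 1250.
t = 1250/625 = 2, so the foot is S − t·n = (−5, −19, −87) − 2·(9, −20, −12) = (−23, 21, −63).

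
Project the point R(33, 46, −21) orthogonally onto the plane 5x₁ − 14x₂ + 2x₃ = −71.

The perpendicular from R has direction n = (5, −14, 2): r = (33, 46, −21) + t(5, −14, 2).
Substitute into the plane: n·(R + tn) = -71 gives -521 + 225t = -71, so t = 2.
Foot = (33, 46, −21) + 2·(5, −14, 2) = (43, 18, −17).

(43, 18, -17)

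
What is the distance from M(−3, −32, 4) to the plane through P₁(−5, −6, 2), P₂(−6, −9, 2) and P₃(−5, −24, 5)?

P₁P₂ = (−1, −3, 0) and P₁P₃ = (0, −18, 3), so a normal is n = P₁P₂ × P₁P₃ = (−9, 3, 18).
d = |(-9)·(-3) + 3·(-32) + 18·4 − 63| / √(81 + 9 + 324) = |-60| / (3√46) = 20/√46.

10√46/23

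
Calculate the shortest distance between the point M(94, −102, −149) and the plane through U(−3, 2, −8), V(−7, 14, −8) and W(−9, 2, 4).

UV = (−4, 12, 0) and UW = (−6, 0, 12), so a normal is n = UV × UW = (144, 48, 72).
Then n·(94, −102, −149) − (−912) = −1176.
|n| = √(20736 + 2304 + 5184) = 168, so the distance is |-1176|/168 = 7.

7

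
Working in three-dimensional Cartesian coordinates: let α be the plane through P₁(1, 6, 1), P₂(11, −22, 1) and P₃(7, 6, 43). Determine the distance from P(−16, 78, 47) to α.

P₁P₂ = (10, −28, 0) and P₁P₃ = (6, 0, 42), so a normal is n = P₁P₂ × P₁P₃ = (−1176, −420, 168).
d = |(-1176)·(-16) + (-420)·78 + 168·47 − (-3528)| / √(1382976 + 176400 + 28224) = |-2520| / 1260 = 2.

2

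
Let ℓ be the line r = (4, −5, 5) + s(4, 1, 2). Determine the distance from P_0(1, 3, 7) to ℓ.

Direction vector d = (4, 1, 2).
AP = (−3, 8, 2), and AP × d = (14, 14, −35).
|AP × d|² = 1617 and |d|² = 21, so the distance is √(1617/21) = √77.

√77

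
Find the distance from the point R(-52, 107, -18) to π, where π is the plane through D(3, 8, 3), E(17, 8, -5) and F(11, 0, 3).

29/9

DE = (14, 0, -8) and DF = (8, -8, 0), so a normal is n = DE × DF = (-64, -64, -112).
Then n·(-52, 107, -18) - (-1040) = -464.
|n| = √(4096 + 4096 + 12544) = 144, so the distance is |-464|/144 = 29/9.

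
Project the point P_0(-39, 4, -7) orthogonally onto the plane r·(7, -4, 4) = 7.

The perpendicular from P_0 has direction n = (7, -4, 4): r = (-39, 4, -7) + t(7, -4, 4).
Substitute into the plane: n·(P_0 + tn) = 7 gives -317 + 81t = 7, so t = 4.
Foot = (-39, 4, -7) + 4·(7, -4, 4) = (-11, -12, 9).

(-11, -12, 9)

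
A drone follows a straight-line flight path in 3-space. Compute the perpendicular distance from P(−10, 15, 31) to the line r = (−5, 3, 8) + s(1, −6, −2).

Direction vector d = (1, −6, −2).
AP = (−5, 12, 23), and AP × d = (114, 13, 18).
|AP × d|² = 13489 and |d|² = 41, so the distance is √(13489/41) = √329.

√329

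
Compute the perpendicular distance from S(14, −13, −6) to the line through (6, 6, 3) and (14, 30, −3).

√337

A direction vector is d = (8, 24, −6).
AP = (8, −19, −9); AP·d = -338, |AP|² = 506, |d|² = 676.
distance² = |AP|² − (AP·d)²/|d|² = 506 − 114244/676 = 337, so the distance is √337.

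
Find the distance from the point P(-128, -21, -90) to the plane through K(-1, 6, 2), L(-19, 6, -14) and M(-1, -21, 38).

8

KL = (-18, 0, -16) and KM = (0, -27, 36), so a normal is n = KL × KM = (-432, 648, 486).
n = (-432, 648, 486); n·P − 5292 = -7344; |n| = 918; distance = 7344/918 = 8.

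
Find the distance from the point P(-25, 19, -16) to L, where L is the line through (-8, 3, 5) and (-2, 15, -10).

√581

A direction vector is d = (6, 12, -15).
AP = (-17, 16, -21), and AP × d = (12, -381, -300).
|AP × d|² = 235305 and |d|² = 405, so the distance is √(235305/405) = √581.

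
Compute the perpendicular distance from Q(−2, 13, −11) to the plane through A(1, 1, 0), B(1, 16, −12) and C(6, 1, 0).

7/√41

AB = (0, 15, −12) and AC = (5, 0, 0), so a normal is n = AB × AC = (0, −60, −75).
Then n·(−2, 13, −11) − (−60) = 105.
|n| = √(0 + 3600 + 5625) = 15√41, so the distance is |105|/(15√41) = 7√41/41.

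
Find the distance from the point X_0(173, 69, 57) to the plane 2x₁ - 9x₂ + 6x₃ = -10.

7

d = |2·173 + (-9)·69 + 6·57 − (-10)| / √(4 + 81 + 36) = |77| / 11 = 7.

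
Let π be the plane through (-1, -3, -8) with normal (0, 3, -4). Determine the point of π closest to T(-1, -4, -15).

(-1, -7, -11)

n = (0, 3, -4), |n|² = 25, and n·T − 23 = 25.
t = 25/25 = 1, so the foot is T − t·n = (-1, -4, -15) − 1·(0, 3, -4) = (-1, -7, -11).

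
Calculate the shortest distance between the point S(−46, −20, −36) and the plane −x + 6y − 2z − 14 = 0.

Normal vector n = (−1, 6, −2), and n·(−46, −20, −36) − 14 = −16.
|n| = √(1 + 36 + 4) = √41, so the distance is |-16|/√41 = 16/√41.

16√41/41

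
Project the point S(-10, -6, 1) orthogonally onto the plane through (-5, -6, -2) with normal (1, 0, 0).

n = (1, 0, 0), |n|² = 1, and n·S − (-5) = -5.
t = -5/1 = -5, so the foot is S − t·n = (-10, -6, 1) − (-5)·(1, 0, 0) = (-5, -6, 1).

(-5, -6, 1)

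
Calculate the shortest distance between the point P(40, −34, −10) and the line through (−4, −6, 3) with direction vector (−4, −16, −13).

Direction vector d = (−4, −16, −13).
AP = (44, −28, −13), and AP × d = (156, 624, −816).
|AP × d|² = 1079568 and |d|² = 441, so the distance is √(1079568/441) = √2448 = 12√17.

12√17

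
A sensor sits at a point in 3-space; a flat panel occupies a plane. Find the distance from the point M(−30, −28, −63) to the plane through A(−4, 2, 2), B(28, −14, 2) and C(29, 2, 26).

9/7

AB = (32, −16, 0) and AC = (33, 0, 24), so a normal is n = AB × AC = (−384, −768, 528).
n = (−384, −768, 528); n·P − 1056 = -1296; |n| = 1008; distance = 1296/1008 = 9/7.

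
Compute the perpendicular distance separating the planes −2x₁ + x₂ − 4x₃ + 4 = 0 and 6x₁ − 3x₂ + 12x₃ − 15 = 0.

1/√21

Divide the second equation by -3 to match normals: −2x₁ + x₂ − 4x₃ = -5.
With common normal n = (−2, 1, −4) (|n| = √21), the distance is |(-4) − (-5)|/|n| = 1/√21.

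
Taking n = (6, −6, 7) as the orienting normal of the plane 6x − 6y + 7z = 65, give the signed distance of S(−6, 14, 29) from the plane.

18/11

n·S − 65 = 18.
|n| = 11, so the signed distance is 18/11.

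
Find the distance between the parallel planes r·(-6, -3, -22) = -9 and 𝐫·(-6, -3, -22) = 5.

Both planes have normal n = (-6, -3, -22), |n| = 23. Any point on the first plane is at distance |5 − (-9)|/|n| = 14/23 from the second.

14/23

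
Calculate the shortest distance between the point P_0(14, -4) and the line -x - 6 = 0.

d = |(-1)·14 + 0·(-4) − 6| / √(1 + 0) = |-20|/1 = 20.

20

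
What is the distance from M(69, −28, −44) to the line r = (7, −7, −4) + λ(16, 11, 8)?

2√1361

Direction vector d = (16, 11, 8).
AP = (62, −21, −40), and AP × d = (272, −1136, 1018).
|AP × d|² = 2400804 and |d|² = 441, so the distance is √(2400804/441) = √5444 = 2√1361.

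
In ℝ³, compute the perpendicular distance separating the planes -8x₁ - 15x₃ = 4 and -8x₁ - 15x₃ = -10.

Both planes have normal n = (-8, 0, -15), |n| = 17. Any point on the first plane is at distance |(-10) − 4|/|n| = 14/17 from the second.

14/17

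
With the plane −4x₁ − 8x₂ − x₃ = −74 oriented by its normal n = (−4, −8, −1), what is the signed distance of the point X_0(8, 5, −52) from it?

n·X_0 − (-74) = 54.
|n| = 9, so the signed distance is 54/9 = 6.

6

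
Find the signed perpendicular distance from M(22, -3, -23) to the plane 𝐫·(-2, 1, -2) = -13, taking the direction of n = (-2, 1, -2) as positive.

4

n·M − (-13) = 12.
|n| = 3, so the signed distance is 12/3 = 4.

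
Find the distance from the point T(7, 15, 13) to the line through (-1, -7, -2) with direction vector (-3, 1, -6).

√589

Direction vector d = (-3, 1, -6).
AP = (8, 22, 15); AP·d = -92, |AP|² = 773, |d|² = 46.
distance² = |AP|² − (AP·d)²/|d|² = 773 − 8464/46 = 589, so the distance is √589.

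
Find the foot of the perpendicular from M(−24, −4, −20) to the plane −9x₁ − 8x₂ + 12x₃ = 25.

The perpendicular from M has direction n = (−9, −8, 12): r = (−24, −4, −20) + t(−9, −8, 12).
Substitute into the plane: n·(M + tn) = 25 gives 8 + 289t = 25, so t = 1/17.
Foot = (−24, −4, −20) + (1/17)·(−9, −8, 12) = (−417/17, −76/17, −328/17).

(-417/17, -76/17, -328/17)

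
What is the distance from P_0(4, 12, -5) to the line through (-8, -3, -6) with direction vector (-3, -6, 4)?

3√14

Direction vector d = (-3, -6, 4).
AP = (12, 15, 1); AP·d = -122, |AP|² = 370, |d|² = 61.
distance² = |AP|² − (AP·d)²/|d|² = 370 − 14884/61 = 126, so the distance is 3√14.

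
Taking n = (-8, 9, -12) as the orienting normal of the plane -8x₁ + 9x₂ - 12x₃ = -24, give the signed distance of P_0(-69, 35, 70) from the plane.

3

n·P_0 − (-24) = 51.
|n| = 17, so the signed distance is 51/17 = 3.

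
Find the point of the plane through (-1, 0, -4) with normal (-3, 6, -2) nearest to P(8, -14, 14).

The perpendicular from P has direction n = (-3, 6, -2): r = (8, -14, 14) + λ(-3, 6, -2).
Substitute into the plane: n·(P + λn) = 11 gives -136 + 49λ = 11, so λ = 3.
Foot = (8, -14, 14) + 3·(-3, 6, -2) = (-1, 4, 8).

(-1, 4, 8)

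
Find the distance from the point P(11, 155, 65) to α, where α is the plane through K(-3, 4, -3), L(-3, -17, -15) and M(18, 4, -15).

8

KL = (0, -21, -12) and KM = (21, 0, -12), so a normal is n = KL × KM = (252, -252, 441).
d = |252·11 + (-252)·155 + 441·65 − (-3087)| / √(63504 + 63504 + 194481) = |-4536| / 567 = 8.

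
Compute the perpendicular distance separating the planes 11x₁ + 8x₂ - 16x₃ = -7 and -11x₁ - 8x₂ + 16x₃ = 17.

Divide the second equation by -1 to match normals: 11x₁ + 8x₂ - 16x₃ = -17.
Both planes have normal n = (11, 8, -16), |n| = 21. Any point on the first plane is at distance |(-17) − (-7)|/|n| = 10/21 from the second.

10/21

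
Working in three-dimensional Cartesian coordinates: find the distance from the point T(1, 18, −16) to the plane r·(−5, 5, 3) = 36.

1/√59

n = (−5, 5, 3); n·P − 36 = 1; |n| = √59; distance = 1/√59 = √59/59.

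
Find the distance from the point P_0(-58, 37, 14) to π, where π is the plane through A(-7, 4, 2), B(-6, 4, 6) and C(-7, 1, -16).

18√53/53

AB = (1, 0, 4) and AC = (0, -3, -18), so a normal is n = AB × AC = (12, 18, -3).
d = |12·(-58) + 18·37 + (-3)·14 − (-18)| / √(144 + 324 + 9) = |-54| / (3√53) = 18√53/53.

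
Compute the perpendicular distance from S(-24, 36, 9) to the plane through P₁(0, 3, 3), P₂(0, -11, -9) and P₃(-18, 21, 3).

P₁P₂ = (0, -14, -12) and P₁P₃ = (-18, 18, 0), so a normal is n = P₁P₂ × P₁P₃ = (216, 216, -252).
Then n·(-24, 36, 9) - (-108) = 432.
|n| = √(46656 + 46656 + 63504) = 396, so the distance is |432|/396 = 12/11.

12/11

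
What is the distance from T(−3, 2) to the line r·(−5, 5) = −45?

7√2

The normal to the line is n = (−5, 5) with |n| = 5√2.
|n·T − (-45)| = |25 − (-45)| = 70, so the distance is 70/(5√2) = 7√2.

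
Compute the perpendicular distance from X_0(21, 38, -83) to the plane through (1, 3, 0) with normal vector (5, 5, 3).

26/√59

The plane has equation n·(r − (1, 3, 0)) = 0, i.e. n·r = 20.
n = (5, 5, 3); n·P − 20 = 26; |n| = √59; distance = 26/√59 = 26√59/59.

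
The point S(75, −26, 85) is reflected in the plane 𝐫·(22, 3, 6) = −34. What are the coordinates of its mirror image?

With n = (22, 3, 6), the signed offset is (n·S − (-34))/|n|² = 2116/529 = 4.
S' = S − 2t·n = (75, −26, 85) − 8·(22, 3, 6) = (−101, −50, 37).

(-101, -50, 37)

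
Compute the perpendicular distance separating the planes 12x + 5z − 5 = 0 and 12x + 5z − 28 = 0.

23/13

With common normal n = (12, 0, 5) (|n| = 13), the distance is |5 − 28|/|n| = 23/13.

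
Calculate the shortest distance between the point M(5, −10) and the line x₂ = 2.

12

The normal to the line is n = (0, 1) with |n| = 1.
|n·M − 2| = |-10 − 2| = 12, so the distance is 12/1 = 12.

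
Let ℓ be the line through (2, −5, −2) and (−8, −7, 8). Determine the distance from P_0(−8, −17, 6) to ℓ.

2√26

A direction vector is d = (−10, −2, 10).
AP = (−10, −12, 8), and AP × d = (−104, 20, −100).
|AP × d|² = 21216 and |d|² = 204, so the distance is √(21216/204) = √104 = 2√26.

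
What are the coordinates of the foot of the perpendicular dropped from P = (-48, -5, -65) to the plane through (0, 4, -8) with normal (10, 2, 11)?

(2, 5, -10)

The perpendicular from P has direction n = (10, 2, 11): r = (-48, -5, -65) + λ(10, 2, 11).
Substitute into the plane: n·(P + λn) = -80 gives -1205 + 225λ = -80, so λ = 5.
Foot = (-48, -5, -65) + 5·(10, 2, 11) = (2, 5, -10).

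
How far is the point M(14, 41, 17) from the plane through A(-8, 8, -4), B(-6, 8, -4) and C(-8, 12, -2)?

AB = (2, 0, 0) and AC = (0, 4, 2), so a normal is n = AB × AC = (0, -4, 8).
d = |(-4)·41 + 8·17 − (-64)| / √(0 + 16 + 64) = |36| / (4√5) = 9/√5.

9/√5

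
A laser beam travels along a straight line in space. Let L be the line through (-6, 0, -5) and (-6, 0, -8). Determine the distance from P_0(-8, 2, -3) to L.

2√2

A direction vector is d = (0, 0, -3).
AP = (-2, 2, 2); AP·d = -6, |AP|² = 12, |d|² = 9.
distance² = |AP|² − (AP·d)²/|d|² = 12 − 36/9 = 8, so the distance is 2√2.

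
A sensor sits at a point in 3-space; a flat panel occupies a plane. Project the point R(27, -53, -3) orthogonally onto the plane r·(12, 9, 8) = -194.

The perpendicular from R has direction n = (12, 9, 8): r = (27, -53, -3) + t(12, 9, 8).
Substitute into the plane: n·(R + tn) = -194 gives -177 + 289t = -194, so t = -1/17.
Foot = (27, -53, -3) + (-1/17)·(12, 9, 8) = (447/17, -910/17, -59/17).

(447/17, -910/17, -59/17)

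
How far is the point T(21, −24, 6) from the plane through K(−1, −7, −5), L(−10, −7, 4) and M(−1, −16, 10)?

KL = (−9, 0, 9) and KM = (0, −9, 15), so a normal is n = KL × KM = (81, 135, 81).
n = (81, 135, 81); n·P − (-1431) = 378; |n| = 27√43; distance = 378/(27√43) = 14/√43.

14/√43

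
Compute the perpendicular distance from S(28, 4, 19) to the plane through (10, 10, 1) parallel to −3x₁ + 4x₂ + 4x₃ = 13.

Parallel planes share the normal n = (−3, 4, 4); since (10, 10, 1) lies on the plane, its equation is −3x₁ + 4x₂ + 4x₃ = 14.
Then n·(28, 4, 19) − 14 = −6.
|n| = √(9 + 16 + 16) = √41, so the distance is |-6|/√41 = 6/√41.

6√41/41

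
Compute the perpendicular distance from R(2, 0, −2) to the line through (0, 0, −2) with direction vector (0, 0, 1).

2

Direction vector d = (0, 0, 1).
AP = (2, 0, 0); AP·d = 0, |AP|² = 4, |d|² = 1.
distance² = |AP|² − (AP·d)²/|d|² = 4 − 0/1 = 4, so the distance is 2.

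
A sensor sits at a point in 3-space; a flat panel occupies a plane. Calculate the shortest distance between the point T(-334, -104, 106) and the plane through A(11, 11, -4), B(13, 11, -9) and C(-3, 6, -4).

AB = (2, 0, -5) and AC = (-14, -5, 0), so a normal is n = AB × AC = (-25, 70, -10).
n = (-25, 70, -10); n·P − 535 = -525; |n| = 75; distance = 525/75 = 7.

7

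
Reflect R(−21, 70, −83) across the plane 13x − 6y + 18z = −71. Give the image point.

(83, 22, 61)

n = (13, −6, 18), |n|² = 529, n·R − (-71) = -2116, so t = -2116/529 = -4.
Foot F = R − (-4)·n = (31, 46, −11); the reflection is 2F − R = (83, 22, 61).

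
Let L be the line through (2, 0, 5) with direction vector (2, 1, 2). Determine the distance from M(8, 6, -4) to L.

Direction vector d = (2, 1, 2).
AP = (6, 6, -9), and AP × d = (21, -30, -6).
|AP × d|² = 1377 and |d|² = 9, so the distance is √(1377/9) = √153 = 3√17.

3√17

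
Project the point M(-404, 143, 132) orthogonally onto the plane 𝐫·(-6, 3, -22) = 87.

(-9328/23, 3307/23, 2904/23)

n = (-6, 3, -22), |n|² = 529, and n·M − 87 = -138.
t = -138/529 = -6/23, so the foot is M − t·n = (-404, 143, 132) − (-6/23)·(-6, 3, -22) = (-9328/23, 3307/23, 2904/23).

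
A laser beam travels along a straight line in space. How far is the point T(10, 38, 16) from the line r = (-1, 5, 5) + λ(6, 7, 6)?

Direction vector d = (6, 7, 6).
AP = (11, 33, 11); AP·d = 363, |AP|² = 1331, |d|² = 121.
distance² = |AP|² − (AP·d)²/|d|² = 1331 − 131769/121 = 242, so the distance is 11√2.

11√2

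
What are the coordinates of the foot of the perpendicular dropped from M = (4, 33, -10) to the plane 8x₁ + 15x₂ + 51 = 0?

(-12, 3, -10)

The perpendicular from M has direction n = (8, 15, 0): r = (4, 33, -10) + μ(8, 15, 0).
Substitute into the plane: n·(M + μn) = -51 gives 527 + 289μ = -51, so μ = -2.
Foot = (4, 33, -10) + (-2)·(8, 15, 0) = (-12, 3, -10).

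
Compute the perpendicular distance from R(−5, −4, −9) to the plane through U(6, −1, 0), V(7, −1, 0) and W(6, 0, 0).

9

UV = (1, 0, 0) and UW = (0, 1, 0), so a normal is n = UV × UW = (0, 0, 1).
Then n·(−5, −4, −9) − 0 = −9.
|n| = √(0 + 0 + 1) = 1, so the distance is |-9|/1 = 9.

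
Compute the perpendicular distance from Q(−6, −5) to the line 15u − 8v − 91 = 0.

The normal to the line is n = (15, −8) with |n| = 17.
|n·Q − 91| = |-50 − 91| = 141, so the distance is 141/17.

141/17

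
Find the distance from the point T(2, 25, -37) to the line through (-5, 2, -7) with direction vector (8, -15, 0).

Direction vector d = (8, -15, 0).
AP = (7, 23, -30); AP·d = -289, |AP|² = 1478, |d|² = 289.
distance² = |AP|² − (AP·d)²/|d|² = 1478 − 83521/289 = 1189, so the distance is √1189.

√1189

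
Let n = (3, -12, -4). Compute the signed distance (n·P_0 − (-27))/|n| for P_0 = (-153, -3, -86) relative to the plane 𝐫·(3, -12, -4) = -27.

n·P_0 − (-27) = -52.
|n| = 13, so the signed distance is -52/13 = -4.

-4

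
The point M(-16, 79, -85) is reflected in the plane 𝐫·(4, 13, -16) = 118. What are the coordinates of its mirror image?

(-56, -51, 75)

n = (4, 13, -16), |n|² = 441, n·M − 118 = 2205, so t = 2205/441 = 5.
Foot F = M − 5·n = (-36, 14, -5); the reflection is 2F − M = (-56, -51, 75).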